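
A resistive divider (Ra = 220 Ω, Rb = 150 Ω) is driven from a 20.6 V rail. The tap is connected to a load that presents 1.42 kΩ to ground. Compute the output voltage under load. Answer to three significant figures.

The load sits in parallel with Rb: Rb‖R_L = (150 × 1420) / (150 + 1420) = 135.7 Ω.
V_out = 20.6 × 135.7 / (220 + 135.7) = 20.6 × 135.7/355.7 = 7.86 V.
(Unloaded it would have been 8.35 V.)

V_out ≈ 7.86 V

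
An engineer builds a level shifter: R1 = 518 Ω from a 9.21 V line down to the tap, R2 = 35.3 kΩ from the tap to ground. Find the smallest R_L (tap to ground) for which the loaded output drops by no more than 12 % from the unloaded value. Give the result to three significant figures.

Output resistance R_th = R1‖R2 = (518 × 35300)/35820 = 510.5 Ω.
The fractional drop is R_th/(R_th + R_L); requiring this ≤ 0.120 gives R_L ≥ R_th(1/0.120 − 1) = 510.5 × 7.333 = 3.74 kΩ.

R_L(min) ≈ 3.74 kΩ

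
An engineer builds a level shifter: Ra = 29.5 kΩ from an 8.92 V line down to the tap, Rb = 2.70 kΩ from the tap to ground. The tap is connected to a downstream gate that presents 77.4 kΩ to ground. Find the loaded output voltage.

V_out ≈ 0.725 V

The load sits in parallel with Rb: Rb‖R_L = (2.70 × 77.4) / (2.70 + 77.4) = 2.609 kΩ.
V_out = 8.92 × 2.609 / (29.5 + 2.609) = 8.92 × 2.609/32.11 = 0.725 V.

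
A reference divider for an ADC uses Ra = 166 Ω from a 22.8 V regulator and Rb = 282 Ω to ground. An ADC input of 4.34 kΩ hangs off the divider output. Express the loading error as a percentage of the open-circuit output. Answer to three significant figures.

2.35 %

The divider's output (Thévenin) resistance is Ra‖Rb = 104.5 Ω.
Fractional drop under load = R_th/(R_th + R_L) = 104.5 / (104.5 + 4340) = 0.02351.
So the output falls by 2.35 %.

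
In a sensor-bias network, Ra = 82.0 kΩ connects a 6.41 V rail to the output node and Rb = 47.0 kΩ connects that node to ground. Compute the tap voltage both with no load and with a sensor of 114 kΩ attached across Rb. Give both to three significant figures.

Open-circuit: V = 6.41 × 47.0/(82.0 + 47.0) = 2.34 V.
With the load, Rb becomes Rb‖R_L = 33.28 kΩ, so V = 6.41 × 33.28/115.3 = 1.85 V.

Unloaded: 2.34 V; loaded: 1.85 V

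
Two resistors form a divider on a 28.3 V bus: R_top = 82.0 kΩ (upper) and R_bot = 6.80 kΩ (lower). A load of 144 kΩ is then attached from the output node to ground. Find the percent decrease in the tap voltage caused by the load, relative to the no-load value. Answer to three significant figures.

4.18 %

The divider's output (Thévenin) resistance is R_top‖R_bot = 6.279 kΩ.
Fractional drop under load = R_th/(R_th + R_L) = 6.279 / (6.279 + 144) = 0.04178.
So the output falls by 4.18 %.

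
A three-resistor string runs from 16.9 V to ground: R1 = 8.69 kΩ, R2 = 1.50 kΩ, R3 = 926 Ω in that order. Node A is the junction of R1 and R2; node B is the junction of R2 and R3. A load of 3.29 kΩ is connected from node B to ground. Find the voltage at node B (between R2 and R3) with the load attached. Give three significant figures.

V ≈ 1.12 V

At node B, R3 is in parallel with the load: R3‖R_L = 722.6 Ω.
Below node A the resistance is R2 + (R3‖R_L) = 2223 Ω, so V_A = 16.9 × 2223/10910 = 3.442 V.
Then V_B = V_A × (R3‖R_L)/(R2 + R3‖R_L) = 3.442 × 722.6/2223 = 1.12 V.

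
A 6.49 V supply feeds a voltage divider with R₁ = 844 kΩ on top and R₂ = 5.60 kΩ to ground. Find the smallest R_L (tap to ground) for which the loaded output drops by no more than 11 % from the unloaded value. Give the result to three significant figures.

R_L(min) ≈ 45.0 kΩ

Output resistance R_th = R₁‖R₂ = (844 × 5.60)/849.6 = 5.563 kΩ.
The fractional drop is R_th/(R_th + R_L); requiring this ≤ 0.110 gives R_L ≥ R_th(1/0.110 − 1) = 5.563 × 8.091 = 45.0 kΩ.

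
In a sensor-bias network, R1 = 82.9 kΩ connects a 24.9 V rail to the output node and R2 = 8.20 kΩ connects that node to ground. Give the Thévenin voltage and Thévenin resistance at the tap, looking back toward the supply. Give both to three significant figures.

V_th = 2.24 V, R_th = 7.46 kΩ

V_th is the open-circuit tap voltage: 24.9 × 8.20/(82.9 + 8.20) = 2.24 V.
With the supply zeroed, R1 and R2 appear in parallel from the tap: R_th = R1‖R2 = (82.9 × 8.20)/91.10 = 7.46 kΩ.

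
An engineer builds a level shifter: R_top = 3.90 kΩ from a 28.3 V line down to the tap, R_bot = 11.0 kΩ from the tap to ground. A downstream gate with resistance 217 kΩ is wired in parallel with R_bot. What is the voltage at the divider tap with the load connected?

The load sits in parallel with R_bot: R_bot‖R_L = (11.0 × 217) / (11.0 + 217) = 10.47 kΩ.
V_out = 28.3 × 10.47 / (3.90 + 10.47) = 28.3 × 10.47/14.37 = 20.6 V.
(Unloaded it would have been 20.9 V.)

V_out ≈ 20.6 V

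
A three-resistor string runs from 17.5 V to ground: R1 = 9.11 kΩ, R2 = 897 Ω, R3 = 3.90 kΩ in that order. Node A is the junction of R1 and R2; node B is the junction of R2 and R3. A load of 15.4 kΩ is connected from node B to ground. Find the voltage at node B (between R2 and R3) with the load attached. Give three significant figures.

At node B, R3 is in parallel with the load: R3‖R_L = 3112 Ω.
Below node A the resistance is R2 + (R3‖R_L) = 4009 Ω, so V_A = 17.5 × 4009/13120 = 5.348 V.
Then V_B = V_A × (R3‖R_L)/(R2 + R3‖R_L) = 5.348 × 3112/4009 = 4.15 V.

V ≈ 4.15 V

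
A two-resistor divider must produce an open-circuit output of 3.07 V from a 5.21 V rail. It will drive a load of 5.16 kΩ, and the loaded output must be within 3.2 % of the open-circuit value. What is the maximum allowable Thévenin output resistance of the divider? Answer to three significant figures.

R_th ≤ 171 Ω

Loading drop = R_th/(R_th + R_L) ≤ 0.0320, so R_th ≤ R_L · ε/(1−ε) = 5.16 kΩ × 0.0320/0.9680 = 171 Ω.
(Any R1, R2 with R2/(R1+R2) = 0.589 and R1‖R2 ≤ 171 Ω will meet the spec.)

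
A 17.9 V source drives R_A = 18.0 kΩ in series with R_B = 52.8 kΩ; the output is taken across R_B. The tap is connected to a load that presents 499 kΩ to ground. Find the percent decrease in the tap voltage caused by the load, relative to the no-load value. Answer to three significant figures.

2.62 %

The divider's output (Thévenin) resistance is R_A‖R_B = 13.42 kΩ.
Fractional drop under load = R_th/(R_th + R_L) = 13.42 / (13.42 + 499) = 0.02620.
So the output falls by 2.62 %.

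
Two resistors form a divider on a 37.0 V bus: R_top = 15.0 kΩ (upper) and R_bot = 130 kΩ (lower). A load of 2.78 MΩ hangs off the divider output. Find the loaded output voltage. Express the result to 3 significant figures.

The load sits in parallel with R_bot: R_bot‖R_L = (130 × 2780) / (130 + 2780) = 124.2 kΩ.
V_out = 37.0 × 124.2 / (15.0 + 124.2) = 37.0 × 124.2/139.2 = 33.0 V.

V_out ≈ 33.0 V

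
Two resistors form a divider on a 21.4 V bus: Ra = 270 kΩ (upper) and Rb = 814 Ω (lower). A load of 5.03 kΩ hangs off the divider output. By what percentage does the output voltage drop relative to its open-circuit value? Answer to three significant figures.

13.9 %

The divider's output (Thévenin) resistance is Ra‖Rb = 811.6 Ω.
Fractional drop under load = R_th/(R_th + R_L) = 811.6 / (811.6 + 5030) = 0.1389.
So the output falls by 13.9 %.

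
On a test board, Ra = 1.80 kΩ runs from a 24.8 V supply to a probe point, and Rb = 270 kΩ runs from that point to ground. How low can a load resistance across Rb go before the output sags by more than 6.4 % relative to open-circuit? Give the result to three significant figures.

R_L(min) ≈ 26.2 kΩ

Output resistance R_th = Ra‖Rb = (1.80 × 270)/271.8 = 1.788 kΩ.
The fractional drop is R_th/(R_th + R_L); requiring this ≤ 0.0640 gives R_L ≥ R_th(1/0.0640 − 1) = 1.788 × 14.62 = 26.2 kΩ.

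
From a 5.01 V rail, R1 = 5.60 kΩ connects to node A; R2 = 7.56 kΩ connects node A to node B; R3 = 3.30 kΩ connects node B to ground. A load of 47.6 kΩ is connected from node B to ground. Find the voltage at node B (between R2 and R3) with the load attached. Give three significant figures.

At node B, R3 is in parallel with the load: R3‖R_L = 3.086 kΩ.
Below node A the resistance is R2 + (R3‖R_L) = 10.65 kΩ, so V_A = 5.01 × 10.65/16.25 = 3.283 V.
Then V_B = V_A × (R3‖R_L)/(R2 + R3‖R_L) = 3.283 × 3.086/10.65 = 0.952 V.

V ≈ 0.952 V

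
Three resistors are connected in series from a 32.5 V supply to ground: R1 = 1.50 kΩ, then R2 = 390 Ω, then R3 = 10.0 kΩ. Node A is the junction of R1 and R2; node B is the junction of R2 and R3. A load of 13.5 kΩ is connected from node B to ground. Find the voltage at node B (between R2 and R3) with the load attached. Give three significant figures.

At node B, R3 is in parallel with the load: R3‖R_L = 5745 Ω.
Below node A the resistance is R2 + (R3‖R_L) = 6135 Ω, so V_A = 32.5 × 6135/7635 = 26.11 V.
Then V_B = V_A × (R3‖R_L)/(R2 + R3‖R_L) = 26.11 × 5745/6135 = 24.5 V.

V ≈ 24.5 V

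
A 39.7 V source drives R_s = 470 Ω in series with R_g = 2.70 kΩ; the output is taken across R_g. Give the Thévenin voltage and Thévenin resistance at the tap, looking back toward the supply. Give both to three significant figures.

V_th is the open-circuit tap voltage: 39.7 × 2700/(470 + 2700) = 33.8 V.
With the supply zeroed, R_s and R_g appear in parallel from the tap: R_th = R_s‖R_g = (470 × 2700)/3170 = 400 Ω.

V_th = 33.8 V, R_th = 400 Ω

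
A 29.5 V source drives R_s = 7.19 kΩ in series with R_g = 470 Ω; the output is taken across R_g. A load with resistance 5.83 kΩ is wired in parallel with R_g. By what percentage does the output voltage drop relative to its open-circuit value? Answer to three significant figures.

The divider's output (Thévenin) resistance is R_s‖R_g = 441.2 Ω.
Fractional drop under load = R_th/(R_th + R_L) = 441.2 / (441.2 + 5830) = 0.07035.
So the output falls by 7.03 %.

7.03 %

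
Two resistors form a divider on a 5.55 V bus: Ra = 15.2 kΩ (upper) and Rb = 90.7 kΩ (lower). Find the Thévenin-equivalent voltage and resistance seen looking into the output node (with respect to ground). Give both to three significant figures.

V_th is the open-circuit tap voltage: 5.55 × 90.7/(15.2 + 90.7) = 4.75 V.
With the supply zeroed, Ra and Rb appear in parallel from the tap: R_th = Ra‖Rb = (15.2 × 90.7)/105.9 = 13.0 kΩ.

V_th = 4.75 V, R_th = 13.0 kΩ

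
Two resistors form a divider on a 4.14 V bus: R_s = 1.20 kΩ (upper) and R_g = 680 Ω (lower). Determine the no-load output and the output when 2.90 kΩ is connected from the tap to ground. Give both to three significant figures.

Open-circuit: V = 4.14 × 680/(1200 + 680) = 1.50 V.
With the load, R_g becomes R_g‖R_L = 550.8 Ω, so V = 4.14 × 550.8/1751 = 1.30 V.

Unloaded: 1.50 V; loaded: 1.30 V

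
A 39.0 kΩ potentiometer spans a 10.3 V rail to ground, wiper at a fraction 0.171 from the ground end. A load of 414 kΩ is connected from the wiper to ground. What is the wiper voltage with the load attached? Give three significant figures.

The wiper splits the pot into (1−α)R = 32.33 kΩ above and αR = 6.669 kΩ below.
Lower section ‖ load = 6.563 kΩ.
V_wiper = 10.3 × 6.563/(32.33 + 6.563) = 1.74 V.

V ≈ 1.74 V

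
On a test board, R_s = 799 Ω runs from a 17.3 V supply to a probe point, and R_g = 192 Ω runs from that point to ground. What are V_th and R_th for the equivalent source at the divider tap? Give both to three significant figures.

V_th = 3.35 V, R_th = 155 Ω

V_th is the open-circuit tap voltage: 17.3 × 192/(799 + 192) = 3.35 V.
With the supply zeroed, R_s and R_g appear in parallel from the tap: R_th = R_s‖R_g = (799 × 192)/991.0 = 155 Ω.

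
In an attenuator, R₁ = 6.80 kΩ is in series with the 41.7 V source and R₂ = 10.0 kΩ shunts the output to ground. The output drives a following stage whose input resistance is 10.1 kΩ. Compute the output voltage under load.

The load sits in parallel with R₂: R₂‖R_L = (10.0 × 10.1) / (10.0 + 10.1) = 5.025 kΩ.
V_out = 41.7 × 5.025 / (6.80 + 5.025) = 41.7 × 5.025/11.82 = 17.7 V.

V_out ≈ 17.7 V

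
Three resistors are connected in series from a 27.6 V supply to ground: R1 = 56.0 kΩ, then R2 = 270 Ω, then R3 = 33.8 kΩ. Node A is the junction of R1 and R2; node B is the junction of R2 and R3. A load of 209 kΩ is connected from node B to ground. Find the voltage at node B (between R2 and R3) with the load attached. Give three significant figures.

At node B, R3 is in parallel with the load: R3‖R_L = 29090 Ω.
Below node A the resistance is R2 + (R3‖R_L) = 29360 Ω, so V_A = 27.6 × 29360/85360 = 9.494 V.
Then V_B = V_A × (R3‖R_L)/(R2 + R3‖R_L) = 9.494 × 29090/29360 = 9.41 V.

V ≈ 9.41 V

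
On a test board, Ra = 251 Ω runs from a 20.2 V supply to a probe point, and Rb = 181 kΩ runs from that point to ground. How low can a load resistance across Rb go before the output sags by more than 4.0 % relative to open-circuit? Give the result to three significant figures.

R_L(min) ≈ 6.02 kΩ

Output resistance R_th = Ra‖Rb = (251 × 181000)/181300 = 250.7 Ω.
The fractional drop is R_th/(R_th + R_L); requiring this ≤ 0.0400 gives R_L ≥ R_th(1/0.0400 − 1) = 250.7 × 24.00 = 6.02 kΩ.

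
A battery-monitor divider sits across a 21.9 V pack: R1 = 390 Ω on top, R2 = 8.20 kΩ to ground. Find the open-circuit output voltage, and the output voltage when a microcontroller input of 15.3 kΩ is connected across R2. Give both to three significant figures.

Unloaded: 20.9 V; loaded: 20.4 V

Open-circuit: V = 21.9 × 8200/(390 + 8200) = 20.9 V.
With the load, R2 becomes R2‖R_L = 5339 Ω, so V = 21.9 × 5339/5729 = 20.4 V.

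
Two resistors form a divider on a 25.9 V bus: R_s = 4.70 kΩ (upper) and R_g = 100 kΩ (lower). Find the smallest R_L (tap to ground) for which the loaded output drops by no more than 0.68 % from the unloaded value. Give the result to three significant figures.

Output resistance R_th = R_s‖R_g = (4.70 × 100)/104.7 = 4.489 kΩ.
The fractional drop is R_th/(R_th + R_L); requiring this ≤ 0.00680 gives R_L ≥ R_th(1/0.00680 − 1) = 4.489 × 146.1 = 656 kΩ.

R_L(min) ≈ 656 kΩ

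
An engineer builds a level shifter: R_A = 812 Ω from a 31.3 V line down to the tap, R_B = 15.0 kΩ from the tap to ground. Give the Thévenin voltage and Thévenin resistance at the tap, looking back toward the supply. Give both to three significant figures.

V_th is the open-circuit tap voltage: 31.3 × 15000/(812 + 15000) = 29.7 V.
With the supply zeroed, R_A and R_B appear in parallel from the tap: R_th = R_A‖R_B = (812 × 15000)/15810 = 770 Ω.

V_th = 29.7 V, R_th = 770 Ω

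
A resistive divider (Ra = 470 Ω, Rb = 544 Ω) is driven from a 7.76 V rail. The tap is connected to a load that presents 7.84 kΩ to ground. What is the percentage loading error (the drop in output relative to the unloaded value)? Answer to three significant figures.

3.12 %

The divider's output (Thévenin) resistance is Ra‖Rb = 252.1 Ω.
Fractional drop under load = R_th/(R_th + R_L) = 252.1 / (252.1 + 7840) = 0.03116.
So the output falls by 3.12 %.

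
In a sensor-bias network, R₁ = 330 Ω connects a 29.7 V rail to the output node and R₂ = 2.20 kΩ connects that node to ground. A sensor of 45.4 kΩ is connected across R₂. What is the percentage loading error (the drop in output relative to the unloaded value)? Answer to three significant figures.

The divider's output (Thévenin) resistance is R₁‖R₂ = 287.0 Ω.
Fractional drop under load = R_th/(R_th + R_L) = 287.0 / (287.0 + 45400) = 0.006281.
So the output falls by 0.628 %.

0.628 %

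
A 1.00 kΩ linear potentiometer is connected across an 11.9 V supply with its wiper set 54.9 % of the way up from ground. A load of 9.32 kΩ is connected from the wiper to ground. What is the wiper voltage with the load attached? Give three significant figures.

The wiper splits the pot into (1−α)R = 451.0 Ω above and αR = 549.0 Ω below.
Lower section ‖ load = 518.5 Ω.
V_wiper = 11.9 × 518.5/(451.0 + 518.5) = 6.36 V.

V ≈ 6.36 V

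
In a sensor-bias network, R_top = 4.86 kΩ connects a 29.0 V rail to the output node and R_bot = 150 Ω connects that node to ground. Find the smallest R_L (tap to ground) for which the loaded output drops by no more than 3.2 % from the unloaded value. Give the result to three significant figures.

Output resistance R_th = R_top‖R_bot = (4860 × 150)/5010 = 145.5 Ω.
The fractional drop is R_th/(R_th + R_L); requiring this ≤ 0.0320 gives R_L ≥ R_th(1/0.0320 − 1) = 145.5 × 30.25 = 4.40 kΩ.

R_L(min) ≈ 4.40 kΩ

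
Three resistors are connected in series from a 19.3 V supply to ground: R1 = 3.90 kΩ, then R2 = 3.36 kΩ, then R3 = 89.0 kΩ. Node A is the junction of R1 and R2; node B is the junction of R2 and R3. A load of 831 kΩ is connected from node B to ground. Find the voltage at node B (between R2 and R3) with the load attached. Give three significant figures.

At node B, R3 is in parallel with the load: R3‖R_L = 80.39 kΩ.
Below node A the resistance is R2 + (R3‖R_L) = 83.75 kΩ, so V_A = 19.3 × 83.75/87.65 = 18.44 V.
Then V_B = V_A × (R3‖R_L)/(R2 + R3‖R_L) = 18.44 × 80.39/83.75 = 17.7 V.

V ≈ 17.7 V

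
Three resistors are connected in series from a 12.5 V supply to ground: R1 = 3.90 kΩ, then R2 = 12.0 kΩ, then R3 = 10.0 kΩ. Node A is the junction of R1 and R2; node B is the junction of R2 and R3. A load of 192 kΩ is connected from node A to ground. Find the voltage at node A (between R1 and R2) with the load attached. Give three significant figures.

V ≈ 10.4 V

Below node A the series string R2+R3 = 22.00 kΩ sits in parallel with the 192 kΩ load: 19.74 kΩ.
V_A = 12.5 × 19.74/(3.90 + 19.74) = 10.4 V.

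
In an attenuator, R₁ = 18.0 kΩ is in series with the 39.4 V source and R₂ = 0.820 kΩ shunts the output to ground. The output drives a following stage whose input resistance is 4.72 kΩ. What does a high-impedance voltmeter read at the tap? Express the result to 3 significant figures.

V_out ≈ 1.47 V

The load sits in parallel with R₂: R₂‖R_L = (820 × 4720) / (820 + 4720) = 698.6 Ω.
V_out = 39.4 × 698.6 / (18000 + 698.6) = 39.4 × 698.6/18700 = 1.47 V.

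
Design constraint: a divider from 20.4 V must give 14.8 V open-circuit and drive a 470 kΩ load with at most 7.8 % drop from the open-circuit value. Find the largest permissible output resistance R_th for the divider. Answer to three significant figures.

R_th ≤ 39.8 kΩ

Loading drop = R_th/(R_th + R_L) ≤ 0.0780, so R_th ≤ R_L · ε/(1−ε) = 470 kΩ × 0.0780/0.9220 = 39.8 kΩ.
(Any R1, R2 with R2/(R1+R2) = 0.725 and R1‖R2 ≤ 39.8 kΩ will meet the spec.)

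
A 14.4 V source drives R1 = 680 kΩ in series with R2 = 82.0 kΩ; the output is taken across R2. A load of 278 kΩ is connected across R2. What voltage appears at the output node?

The load sits in parallel with R2: R2‖R_L = (82.0 × 278) / (82.0 + 278) = 63.32 kΩ.
V_out = 14.4 × 63.32 / (680 + 63.32) = 14.4 × 63.32/743.3 = 1.23 V.
(Unloaded it would have been 1.55 V.)

V_out ≈ 1.23 V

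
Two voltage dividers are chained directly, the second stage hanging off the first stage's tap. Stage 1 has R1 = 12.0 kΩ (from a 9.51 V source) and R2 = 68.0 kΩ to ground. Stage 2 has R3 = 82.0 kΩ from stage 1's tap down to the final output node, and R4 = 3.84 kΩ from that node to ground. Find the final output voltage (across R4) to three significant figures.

Stage 2 presents R3+R4 = 85.84 kΩ as a load on stage 1's tap.
Stage 1's lower leg becomes R2‖(R3+R4) = 37.94 kΩ, so V_mid = 9.51 × 37.94/49.94 = 7.225 V.
Stage 2 is itself unloaded: V_out = V_mid × R4/(R3+R4) = 7.225 × 3.84/85.84 = 0.323 V.

V_out ≈ 0.323 V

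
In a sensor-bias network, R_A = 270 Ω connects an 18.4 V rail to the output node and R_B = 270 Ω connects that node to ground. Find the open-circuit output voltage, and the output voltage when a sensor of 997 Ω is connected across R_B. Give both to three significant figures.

Open-circuit: V = 18.4 × 270/(270 + 270) = 9.20 V.
With the load, R_B becomes R_B‖R_L = 212.5 Ω, so V = 18.4 × 212.5/482.5 = 8.10 V.

Unloaded: 9.20 V; loaded: 8.10 V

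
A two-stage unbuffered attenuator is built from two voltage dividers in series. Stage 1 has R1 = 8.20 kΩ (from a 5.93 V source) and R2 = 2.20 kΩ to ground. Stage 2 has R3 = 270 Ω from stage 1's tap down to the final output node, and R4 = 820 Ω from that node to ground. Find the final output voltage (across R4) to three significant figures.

V_out ≈ 0.364 V

Stage 2 presents R3+R4 = 1090 Ω as a load on stage 1's tap.
Stage 1's lower leg becomes R2‖(R3+R4) = 728.9 Ω, so V_mid = 5.93 × 728.9/8929 = 0.4841 V.
Stage 2 is itself unloaded: V_out = V_mid × R4/(R3+R4) = 0.4841 × 820/1090 = 0.364 V.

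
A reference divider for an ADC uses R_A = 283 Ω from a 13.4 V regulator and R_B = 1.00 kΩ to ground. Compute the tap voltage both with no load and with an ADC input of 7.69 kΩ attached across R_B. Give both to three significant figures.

Open-circuit: V = 13.4 × 1000/(283 + 1000) = 10.4 V.
With the load, R_B becomes R_B‖R_L = 884.9 Ω, so V = 13.4 × 884.9/1168 = 10.2 V.

Unloaded: 10.4 V; loaded: 10.2 V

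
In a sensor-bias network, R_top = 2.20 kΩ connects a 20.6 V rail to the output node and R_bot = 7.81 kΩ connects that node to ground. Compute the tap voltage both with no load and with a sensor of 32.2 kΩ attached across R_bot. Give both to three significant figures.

Open-circuit: V = 20.6 × 7.81/(2.20 + 7.81) = 16.1 V.
With the load, R_bot becomes R_bot‖R_L = 6.285 kΩ, so V = 20.6 × 6.285/8.485 = 15.3 V.

Unloaded: 16.1 V; loaded: 15.3 V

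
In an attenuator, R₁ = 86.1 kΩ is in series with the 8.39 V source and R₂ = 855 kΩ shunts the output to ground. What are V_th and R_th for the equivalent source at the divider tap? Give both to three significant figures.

V_th is the open-circuit tap voltage: 8.39 × 855/(86.1 + 855) = 7.62 V.
With the supply zeroed, R₁ and R₂ appear in parallel from the tap: R_th = R₁‖R₂ = (86.1 × 855)/941.1 = 78.2 kΩ.

V_th = 7.62 V, R_th = 78.2 kΩ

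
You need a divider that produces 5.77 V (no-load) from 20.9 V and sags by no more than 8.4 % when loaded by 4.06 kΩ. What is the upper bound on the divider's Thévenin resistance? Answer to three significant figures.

Loading drop = R_th/(R_th + R_L) ≤ 0.0840, so R_th ≤ R_L · ε/(1−ε) = 4.06 kΩ × 0.0840/0.9160 = 372 Ω.
(Any R1, R2 with R2/(R1+R2) = 0.276 and R1‖R2 ≤ 372 Ω will meet the spec.)

R_th ≤ 372 Ω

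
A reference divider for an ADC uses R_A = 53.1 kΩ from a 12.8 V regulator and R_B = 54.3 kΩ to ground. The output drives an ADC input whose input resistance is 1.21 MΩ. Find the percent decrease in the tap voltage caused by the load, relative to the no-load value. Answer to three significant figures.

2.17 %

The divider's output (Thévenin) resistance is R_A‖R_B = 26.85 kΩ.
Fractional drop under load = R_th/(R_th + R_L) = 26.85 / (26.85 + 1210) = 0.02171.
So the output falls by 2.17 %.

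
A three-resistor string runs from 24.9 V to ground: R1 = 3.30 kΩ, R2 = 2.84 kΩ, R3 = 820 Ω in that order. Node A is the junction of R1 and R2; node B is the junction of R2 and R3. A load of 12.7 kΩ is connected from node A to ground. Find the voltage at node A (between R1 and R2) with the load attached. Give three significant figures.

Below node A the series string R2+R3 = 3660 Ω sits in parallel with the 12700 Ω load: 2841 Ω.
V_A = 24.9 × 2841/(3300 + 2841) = 11.5 V.

V ≈ 11.5 V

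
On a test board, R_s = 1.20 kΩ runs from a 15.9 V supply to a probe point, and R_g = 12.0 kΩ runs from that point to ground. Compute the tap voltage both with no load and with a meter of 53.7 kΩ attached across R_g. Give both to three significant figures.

Unloaded: 14.5 V; loaded: 14.2 V

Open-circuit: V = 15.9 × 12.0/(1.20 + 12.0) = 14.5 V.
With the load, R_g becomes R_g‖R_L = 9.808 kΩ, so V = 15.9 × 9.808/11.01 = 14.2 V.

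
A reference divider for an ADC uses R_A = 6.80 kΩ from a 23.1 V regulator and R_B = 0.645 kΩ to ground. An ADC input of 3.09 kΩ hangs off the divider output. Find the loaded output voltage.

V_out ≈ 1.68 V

The load sits in parallel with R_B: R_B‖R_L = (645 × 3090) / (645 + 3090) = 533.6 Ω.
V_out = 23.1 × 533.6 / (6800 + 533.6) = 23.1 × 533.6/7334 = 1.68 V.
(Unloaded it would have been 2.00 V.)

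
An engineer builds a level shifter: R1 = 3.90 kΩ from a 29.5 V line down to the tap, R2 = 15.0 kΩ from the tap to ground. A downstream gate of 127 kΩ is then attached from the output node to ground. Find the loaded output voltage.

V_out ≈ 22.9 V

The load sits in parallel with R2: R2‖R_L = (15.0 × 127) / (15.0 + 127) = 13.42 kΩ.
V_out = 29.5 × 13.42 / (3.90 + 13.42) = 29.5 × 13.42/17.32 = 22.9 V.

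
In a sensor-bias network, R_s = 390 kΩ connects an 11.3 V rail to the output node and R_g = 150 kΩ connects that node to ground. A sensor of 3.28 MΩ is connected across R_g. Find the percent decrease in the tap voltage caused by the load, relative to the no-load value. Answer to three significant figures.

3.20 %

The divider's output (Thévenin) resistance is R_s‖R_g = 108.3 kΩ.
Fractional drop under load = R_th/(R_th + R_L) = 108.3 / (108.3 + 3280) = 0.03197.
So the output falls by 3.20 %.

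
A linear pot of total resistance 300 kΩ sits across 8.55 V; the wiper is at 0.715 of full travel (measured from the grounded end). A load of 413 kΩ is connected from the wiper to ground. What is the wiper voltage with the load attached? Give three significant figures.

V ≈ 5.33 V

The wiper splits the pot into (1−α)R = 85.50 kΩ above and αR = 214.5 kΩ below.
Lower section ‖ load = 141.2 kΩ.
V_wiper = 8.55 × 141.2/(85.50 + 141.2) = 5.33 V.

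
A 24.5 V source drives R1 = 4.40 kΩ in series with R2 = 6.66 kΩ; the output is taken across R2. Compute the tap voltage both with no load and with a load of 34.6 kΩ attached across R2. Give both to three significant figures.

Unloaded: 14.8 V; loaded: 13.7 V

Open-circuit: V = 24.5 × 6.66/(4.40 + 6.66) = 14.8 V.
With the load, R2 becomes R2‖R_L = 5.585 kΩ, so V = 24.5 × 5.585/9.985 = 13.7 V.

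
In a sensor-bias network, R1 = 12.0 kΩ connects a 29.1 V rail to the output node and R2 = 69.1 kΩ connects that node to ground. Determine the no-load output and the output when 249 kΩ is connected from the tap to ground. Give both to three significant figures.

Open-circuit: V = 29.1 × 69.1/(12.0 + 69.1) = 24.8 V.
With the load, R2 becomes R2‖R_L = 54.09 kΩ, so V = 29.1 × 54.09/66.09 = 23.8 V.

Unloaded: 24.8 V; loaded: 23.8 V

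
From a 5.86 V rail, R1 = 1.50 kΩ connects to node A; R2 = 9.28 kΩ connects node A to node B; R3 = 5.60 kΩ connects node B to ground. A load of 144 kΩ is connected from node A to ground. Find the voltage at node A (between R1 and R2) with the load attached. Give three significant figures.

V ≈ 5.27 V

Below node A the series string R2+R3 = 14.88 kΩ sits in parallel with the 144 kΩ load: 13.49 kΩ.
V_A = 5.86 × 13.49/(1.50 + 13.49) = 5.27 V.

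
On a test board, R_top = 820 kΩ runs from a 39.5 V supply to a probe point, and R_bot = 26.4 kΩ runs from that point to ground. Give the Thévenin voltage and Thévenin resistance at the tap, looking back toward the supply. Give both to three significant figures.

V_th is the open-circuit tap voltage: 39.5 × 26.4/(820 + 26.4) = 1.23 V.
With the supply zeroed, R_top and R_bot appear in parallel from the tap: R_th = R_top‖R_bot = (820 × 26.4)/846.4 = 25.6 kΩ.

V_th = 1.23 V, R_th = 25.6 kΩ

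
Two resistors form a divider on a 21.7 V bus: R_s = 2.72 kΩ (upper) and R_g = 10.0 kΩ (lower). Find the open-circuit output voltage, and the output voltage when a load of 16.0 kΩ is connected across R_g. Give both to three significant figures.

Open-circuit: V = 21.7 × 10.0/(2.72 + 10.0) = 17.1 V.
With the load, R_g becomes R_g‖R_L = 6.154 kΩ, so V = 21.7 × 6.154/8.874 = 15.0 V.

Unloaded: 17.1 V; loaded: 15.0 V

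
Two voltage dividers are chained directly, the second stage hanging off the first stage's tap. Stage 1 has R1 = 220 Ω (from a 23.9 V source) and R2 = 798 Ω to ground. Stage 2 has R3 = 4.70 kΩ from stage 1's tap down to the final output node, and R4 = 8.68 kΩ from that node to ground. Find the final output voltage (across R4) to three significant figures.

V_out ≈ 12.0 V

Stage 2 presents R3+R4 = 13380 Ω as a load on stage 1's tap.
Stage 1's lower leg becomes R2‖(R3+R4) = 753.1 Ω, so V_mid = 23.9 × 753.1/973.1 = 18.50 V.
Stage 2 is itself unloaded: V_out = V_mid × R4/(R3+R4) = 18.50 × 8680/13380 = 12.0 V.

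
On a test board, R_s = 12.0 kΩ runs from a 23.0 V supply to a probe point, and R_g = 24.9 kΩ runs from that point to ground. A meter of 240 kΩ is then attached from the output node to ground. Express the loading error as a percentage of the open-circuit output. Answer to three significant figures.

3.26 %

The divider's output (Thévenin) resistance is R_s‖R_g = 8.098 kΩ.
Fractional drop under load = R_th/(R_th + R_L) = 8.098 / (8.098 + 240) = 0.03264.
So the output falls by 3.26 %.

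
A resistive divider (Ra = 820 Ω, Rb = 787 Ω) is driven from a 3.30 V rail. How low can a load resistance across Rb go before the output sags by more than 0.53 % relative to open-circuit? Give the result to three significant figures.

Output resistance R_th = Ra‖Rb = (820 × 787)/1607 = 401.6 Ω.
The fractional drop is R_th/(R_th + R_L); requiring this ≤ 0.00530 gives R_L ≥ R_th(1/0.00530 − 1) = 401.6 × 187.7 = 75.4 kΩ.

R_L(min) ≈ 75.4 kΩ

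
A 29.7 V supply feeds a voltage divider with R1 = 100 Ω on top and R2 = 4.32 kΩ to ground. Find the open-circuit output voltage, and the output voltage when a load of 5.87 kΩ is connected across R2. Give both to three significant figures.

Open-circuit: V = 29.7 × 4320/(100 + 4320) = 29.0 V.
With the load, R2 becomes R2‖R_L = 2489 Ω, so V = 29.7 × 2489/2589 = 28.6 V.

Unloaded: 29.0 V; loaded: 28.6 V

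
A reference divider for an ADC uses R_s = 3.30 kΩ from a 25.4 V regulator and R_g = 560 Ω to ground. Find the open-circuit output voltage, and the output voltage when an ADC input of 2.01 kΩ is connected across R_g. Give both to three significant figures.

Unloaded: 3.68 V; loaded: 2.98 V

Open-circuit: V = 25.4 × 560/(3300 + 560) = 3.68 V.
With the load, R_g becomes R_g‖R_L = 438.0 Ω, so V = 25.4 × 438.0/3738 = 2.98 V.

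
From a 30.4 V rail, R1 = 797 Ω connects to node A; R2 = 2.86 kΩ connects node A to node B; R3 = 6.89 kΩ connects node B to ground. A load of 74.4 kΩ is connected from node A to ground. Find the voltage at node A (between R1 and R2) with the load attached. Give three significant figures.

Below node A the series string R2+R3 = 9750 Ω sits in parallel with the 74400 Ω load: 8620 Ω.
V_A = 30.4 × 8620/(797 + 8620) = 27.8 V.

V ≈ 27.8 V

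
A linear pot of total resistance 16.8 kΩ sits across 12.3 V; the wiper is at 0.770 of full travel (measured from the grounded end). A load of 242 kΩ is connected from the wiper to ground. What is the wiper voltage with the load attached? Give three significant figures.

The wiper splits the pot into (1−α)R = 3.864 kΩ above and αR = 12.94 kΩ below.
Lower section ‖ load = 12.28 kΩ.
V_wiper = 12.3 × 12.28/(3.864 + 12.28) = 9.36 V.

V ≈ 9.36 V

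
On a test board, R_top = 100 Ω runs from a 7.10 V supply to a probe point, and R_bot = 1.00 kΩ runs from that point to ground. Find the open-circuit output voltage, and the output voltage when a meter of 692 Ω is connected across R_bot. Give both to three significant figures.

Open-circuit: V = 7.10 × 1000/(100 + 1000) = 6.45 V.
With the load, R_bot becomes R_bot‖R_L = 409.0 Ω, so V = 7.10 × 409.0/509.0 = 5.71 V.

Unloaded: 6.45 V; loaded: 5.71 V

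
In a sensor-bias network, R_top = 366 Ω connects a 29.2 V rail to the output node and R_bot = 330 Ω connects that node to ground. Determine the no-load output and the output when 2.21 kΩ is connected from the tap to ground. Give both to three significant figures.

Open-circuit: V = 29.2 × 330/(366 + 330) = 13.8 V.
With the load, R_bot becomes R_bot‖R_L = 287.1 Ω, so V = 29.2 × 287.1/653.1 = 12.8 V.

Unloaded: 13.8 V; loaded: 12.8 V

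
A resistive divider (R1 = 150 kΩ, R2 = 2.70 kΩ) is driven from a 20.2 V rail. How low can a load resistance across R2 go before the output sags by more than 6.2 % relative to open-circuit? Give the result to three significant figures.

R_L(min) ≈ 40.1 kΩ

Output resistance R_th = R1‖R2 = (150 × 2.70)/152.7 = 2.652 kΩ.
The fractional drop is R_th/(R_th + R_L); requiring this ≤ 0.0620 gives R_L ≥ R_th(1/0.0620 − 1) = 2.652 × 15.13 = 40.1 kΩ.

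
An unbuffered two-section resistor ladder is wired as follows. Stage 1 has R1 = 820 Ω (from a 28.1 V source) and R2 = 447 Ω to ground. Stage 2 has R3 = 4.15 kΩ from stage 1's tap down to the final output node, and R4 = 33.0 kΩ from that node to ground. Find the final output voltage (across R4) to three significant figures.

V_out ≈ 8.74 V

Stage 2 presents R3+R4 = 37150 Ω as a load on stage 1's tap.
Stage 1's lower leg becomes R2‖(R3+R4) = 441.7 Ω, so V_mid = 28.1 × 441.7/1262 = 9.837 V.
Stage 2 is itself unloaded: V_out = V_mid × R4/(R3+R4) = 9.837 × 33000/37150 = 8.74 V.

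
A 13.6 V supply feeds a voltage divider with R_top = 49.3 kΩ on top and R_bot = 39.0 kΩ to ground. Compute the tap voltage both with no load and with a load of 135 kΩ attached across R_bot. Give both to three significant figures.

Open-circuit: V = 13.6 × 39.0/(49.3 + 39.0) = 6.01 V.
With the load, R_bot becomes R_bot‖R_L = 30.26 kΩ, so V = 13.6 × 30.26/79.56 = 5.17 V.

Unloaded: 6.01 V; loaded: 5.17 V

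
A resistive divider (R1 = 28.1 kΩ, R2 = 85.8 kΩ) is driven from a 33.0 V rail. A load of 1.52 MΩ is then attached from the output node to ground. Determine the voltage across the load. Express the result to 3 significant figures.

The load sits in parallel with R2: R2‖R_L = (85.8 × 1520) / (85.8 + 1520) = 81.22 kΩ.
V_out = 33.0 × 81.22 / (28.1 + 81.22) = 33.0 × 81.22/109.3 = 24.5 V.

V_out ≈ 24.5 V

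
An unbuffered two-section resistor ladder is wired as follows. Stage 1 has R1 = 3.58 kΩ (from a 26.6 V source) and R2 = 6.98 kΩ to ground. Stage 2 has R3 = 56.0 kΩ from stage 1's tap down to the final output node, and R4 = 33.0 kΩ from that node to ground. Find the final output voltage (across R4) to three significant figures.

V_out ≈ 6.35 V

Stage 2 presents R3+R4 = 89.00 kΩ as a load on stage 1's tap.
Stage 1's lower leg becomes R2‖(R3+R4) = 6.472 kΩ, so V_mid = 26.6 × 6.472/10.05 = 17.13 V.
Stage 2 is itself unloaded: V_out = V_mid × R4/(R3+R4) = 17.13 × 33.0/89.00 = 6.35 V.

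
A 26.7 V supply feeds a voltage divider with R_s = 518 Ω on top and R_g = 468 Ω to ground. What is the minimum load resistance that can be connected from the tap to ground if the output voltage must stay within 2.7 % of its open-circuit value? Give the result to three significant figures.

Output resistance R_th = R_s‖R_g = (518 × 468)/986.0 = 245.9 Ω.
The fractional drop is R_th/(R_th + R_L); requiring this ≤ 0.0270 gives R_L ≥ R_th(1/0.0270 − 1) = 245.9 × 36.04 = 8.86 kΩ.

R_L(min) ≈ 8.86 kΩ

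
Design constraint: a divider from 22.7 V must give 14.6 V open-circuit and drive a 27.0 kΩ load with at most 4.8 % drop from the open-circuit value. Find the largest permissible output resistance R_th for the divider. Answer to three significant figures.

Loading drop = R_th/(R_th + R_L) ≤ 0.0480, so R_th ≤ R_L · ε/(1−ε) = 27.0 kΩ × 0.0480/0.9520 = 1.36 kΩ.

R_th ≤ 1.36 kΩ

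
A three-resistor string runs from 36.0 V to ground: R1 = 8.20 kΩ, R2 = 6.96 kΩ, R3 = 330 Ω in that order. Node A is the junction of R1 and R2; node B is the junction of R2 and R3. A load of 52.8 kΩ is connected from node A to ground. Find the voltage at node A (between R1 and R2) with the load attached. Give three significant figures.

Below node A the series string R2+R3 = 7290 Ω sits in parallel with the 52800 Ω load: 6406 Ω.
V_A = 36.0 × 6406/(8200 + 6406) = 15.8 V.

V ≈ 15.8 V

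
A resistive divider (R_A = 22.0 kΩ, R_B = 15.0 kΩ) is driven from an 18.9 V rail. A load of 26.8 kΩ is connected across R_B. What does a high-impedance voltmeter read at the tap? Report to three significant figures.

The load sits in parallel with R_B: R_B‖R_L = (15.0 × 26.8) / (15.0 + 26.8) = 9.617 kΩ.
V_out = 18.9 × 9.617 / (22.0 + 9.617) = 18.9 × 9.617/31.62 = 5.75 V.
(Unloaded it would have been 7.66 V.)

V_out ≈ 5.75 V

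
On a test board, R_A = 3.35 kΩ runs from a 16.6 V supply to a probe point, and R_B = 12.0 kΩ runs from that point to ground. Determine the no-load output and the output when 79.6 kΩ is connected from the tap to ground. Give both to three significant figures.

Unloaded: 13.0 V; loaded: 12.6 V

Open-circuit: V = 16.6 × 12.0/(3.35 + 12.0) = 13.0 V.
With the load, R_B becomes R_B‖R_L = 10.43 kΩ, so V = 16.6 × 10.43/13.78 = 12.6 V.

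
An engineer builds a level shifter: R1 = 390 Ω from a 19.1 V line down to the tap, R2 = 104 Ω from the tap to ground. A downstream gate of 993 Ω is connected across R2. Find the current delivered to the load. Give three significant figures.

R2‖R_L = 94.14 Ω; V_out = 19.1 × 94.14/484.1 = 3.714 V.
I_L = V_out / R_L = 3.714 / 993 Ω = 3.74 mA.

I_L ≈ 3.74 mA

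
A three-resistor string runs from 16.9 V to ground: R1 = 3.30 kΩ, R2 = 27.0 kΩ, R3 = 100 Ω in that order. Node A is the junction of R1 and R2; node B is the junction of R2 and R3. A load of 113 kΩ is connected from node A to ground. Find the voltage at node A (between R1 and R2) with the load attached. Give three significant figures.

Below node A the series string R2+R3 = 27100 Ω sits in parallel with the 113000 Ω load: 21860 Ω.
V_A = 16.9 × 21860/(3300 + 21860) = 14.7 V.

V ≈ 14.7 V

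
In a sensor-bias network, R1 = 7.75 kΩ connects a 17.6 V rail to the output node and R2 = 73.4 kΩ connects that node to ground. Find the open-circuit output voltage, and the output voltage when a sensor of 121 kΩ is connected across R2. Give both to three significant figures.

Unloaded: 15.9 V; loaded: 15.0 V

Open-circuit: V = 17.6 × 73.4/(7.75 + 73.4) = 15.9 V.
With the load, R2 becomes R2‖R_L = 45.69 kΩ, so V = 17.6 × 45.69/53.44 = 15.0 V.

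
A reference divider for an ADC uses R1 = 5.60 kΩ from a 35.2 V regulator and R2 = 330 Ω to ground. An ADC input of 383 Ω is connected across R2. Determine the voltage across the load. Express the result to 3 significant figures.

The load sits in parallel with R2: R2‖R_L = (330 × 383) / (330 + 383) = 177.3 Ω.
V_out = 35.2 × 177.3 / (5600 + 177.3) = 35.2 × 177.3/5777 = 1.08 V.

V_out ≈ 1.08 V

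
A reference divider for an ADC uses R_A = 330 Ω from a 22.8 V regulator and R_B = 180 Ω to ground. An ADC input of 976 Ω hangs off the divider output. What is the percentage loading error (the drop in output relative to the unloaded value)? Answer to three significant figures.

The divider's output (Thévenin) resistance is R_A‖R_B = 116.5 Ω.
Fractional drop under load = R_th/(R_th + R_L) = 116.5 / (116.5 + 976) = 0.1066.
So the output falls by 10.7 %.

10.7 %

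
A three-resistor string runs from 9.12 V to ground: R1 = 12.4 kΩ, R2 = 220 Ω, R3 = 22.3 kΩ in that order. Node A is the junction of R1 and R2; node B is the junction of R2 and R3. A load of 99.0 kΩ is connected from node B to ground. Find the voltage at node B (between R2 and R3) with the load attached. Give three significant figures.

At node B, R3 is in parallel with the load: R3‖R_L = 18200 Ω.
Below node A the resistance is R2 + (R3‖R_L) = 18420 Ω, so V_A = 9.12 × 18420/30820 = 5.451 V.
Then V_B = V_A × (R3‖R_L)/(R2 + R3‖R_L) = 5.451 × 18200/18420 = 5.39 V.

V ≈ 5.39 V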